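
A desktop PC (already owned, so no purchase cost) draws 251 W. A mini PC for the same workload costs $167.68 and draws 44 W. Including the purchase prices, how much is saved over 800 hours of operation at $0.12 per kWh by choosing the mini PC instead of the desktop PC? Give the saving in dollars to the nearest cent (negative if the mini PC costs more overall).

-$147.81

desktop PC: $0.00 + (251/1000) kW × 800 h × $0.12 = $0.00 + $24.096 = $24.096
mini PC: $167.68 + (44/1000) kW × 800 h × $0.12 = $167.68 + $4.224 = $171.904
Saving = $24.096 − $171.904 = −$147.808 → -$147.81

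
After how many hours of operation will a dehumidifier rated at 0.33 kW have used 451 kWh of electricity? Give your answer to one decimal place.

1366.7 h

Hours = 451 kWh ÷ 0.33 kW = 1366.7 h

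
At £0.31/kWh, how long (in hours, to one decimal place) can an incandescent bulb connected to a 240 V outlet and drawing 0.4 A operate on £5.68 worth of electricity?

Power = 0.4 A × 240 V = 96 W = 0.096 kW
Energy available = £5.68 ÷ £0.31/kWh = 18.3226 kWh
Hours = 18.3226 kWh ÷ 0.096 kW = 190.9 h

190.9 h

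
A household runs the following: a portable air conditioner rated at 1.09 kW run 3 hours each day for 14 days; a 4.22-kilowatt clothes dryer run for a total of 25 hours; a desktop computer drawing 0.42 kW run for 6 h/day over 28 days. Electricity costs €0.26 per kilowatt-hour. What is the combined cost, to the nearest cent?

portable air conditioner: Runtime = 3 h/day × 14 days = 42 h
portable air conditioner: 1.09 kW × 42 h = 45.78 kWh
clothes dryer: 4.22 kW × 25 h = 105.5 kWh
desktop computer: Runtime = 6 h/day × 28 days = 168 h
desktop computer: 0.42 kW × 168 h = 70.56 kWh
Total energy = 221.84 kWh
Cost = 221.84 × €0.26 = €57.68

€57.68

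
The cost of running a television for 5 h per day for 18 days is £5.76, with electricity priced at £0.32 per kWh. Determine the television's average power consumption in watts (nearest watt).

200 W

Energy = £5.76 ÷ £0.32/kWh = 18 kWh
Runtime = 5 h/day × 18 days = 90 h
Power = 18 kWh ÷ 90 h = 0.2 kW = 200 W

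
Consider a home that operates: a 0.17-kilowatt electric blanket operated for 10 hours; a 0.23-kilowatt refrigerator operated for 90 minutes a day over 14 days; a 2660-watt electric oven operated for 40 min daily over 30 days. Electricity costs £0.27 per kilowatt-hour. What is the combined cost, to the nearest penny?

£16.13

electric blanket: 0.17 kW × 10 h = 1.7 kWh
refrigerator: Runtime = 90 min × 14 = 1260 min = 21 h
refrigerator: 0.23 kW × 21 h = 4.83 kWh
electric oven: Runtime = 40 min × 30 = 1200 min = 20 h
electric oven: 2.66 kW × 20 h = 53.2 kWh
Total energy = 59.73 kWh
Cost = 59.73 × £0.27 = £16.13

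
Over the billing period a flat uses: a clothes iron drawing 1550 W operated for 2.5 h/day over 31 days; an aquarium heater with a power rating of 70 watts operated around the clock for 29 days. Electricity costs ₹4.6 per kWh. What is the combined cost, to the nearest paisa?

₹776.69

clothes iron: Runtime = 2.5 h/day × 31 days = 77.5 h
clothes iron: 1.55 kW × 77.5 h = 120.125 kWh
aquarium heater: Runtime = 24 h × 29 = 696 h
aquarium heater: 0.07 kW × 696 h = 48.72 kWh
Total energy = 168.845 kWh
Cost = 168.845 × ₹4.6 = ₹776.69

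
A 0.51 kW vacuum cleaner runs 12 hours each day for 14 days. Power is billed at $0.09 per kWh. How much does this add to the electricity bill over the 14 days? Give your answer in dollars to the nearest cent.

$7.71

Runtime = 12 h/day × 14 days = 168 h
Energy = 0.51 kW × 168 h = 85.68 kWh
Cost = 85.68 kWh × $0.09/kWh = $7.71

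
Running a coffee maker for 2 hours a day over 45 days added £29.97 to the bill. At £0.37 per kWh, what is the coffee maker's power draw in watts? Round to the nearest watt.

900 W

Energy = £29.97 ÷ £0.37/kWh = 81 kWh
Runtime = 2 h/day × 45 days = 90 h
Power = 81 kWh ÷ 90 h = 0.9 kW = 900 W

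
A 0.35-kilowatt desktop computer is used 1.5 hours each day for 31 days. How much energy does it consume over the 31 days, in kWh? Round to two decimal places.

16.28 kWh

Runtime = 1.5 h/day × 31 days = 46.5 h
Energy = 0.35 kW × 46.5 h = 16.275 kWh ≈ 16.28 kWh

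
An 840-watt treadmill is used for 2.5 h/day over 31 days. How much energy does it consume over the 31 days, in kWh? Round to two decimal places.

65.10 kWh

Runtime = 2.5 h/day × 31 days = 77.5 h
Energy = 0.84 kW × 77.5 h = 65.1 kWh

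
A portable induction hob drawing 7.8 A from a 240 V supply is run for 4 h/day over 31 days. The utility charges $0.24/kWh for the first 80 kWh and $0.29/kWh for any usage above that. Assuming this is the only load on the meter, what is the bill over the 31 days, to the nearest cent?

Power = 7.8 A × 240 V = 1872 W = 1.872 kW
Runtime = 4 h/day × 31 days = 124 h
Energy = 1.872 kW × 124 h = 232.128 kWh
Tier 1 (0–80 kWh): 80 × $0.24 = $19.2
Above 80 kWh: 152.128 × $0.29 = $44.11712
Bill = $63.32

$63.32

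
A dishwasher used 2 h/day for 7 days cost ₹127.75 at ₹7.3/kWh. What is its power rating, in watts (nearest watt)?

Energy = ₹127.75 ÷ ₹7.3/kWh = 17.5 kWh
Runtime = 2 h/day × 7 days = 14 h
Power = 17.5 kWh ÷ 14 h = 1.25 kW = 1250 W

1250 W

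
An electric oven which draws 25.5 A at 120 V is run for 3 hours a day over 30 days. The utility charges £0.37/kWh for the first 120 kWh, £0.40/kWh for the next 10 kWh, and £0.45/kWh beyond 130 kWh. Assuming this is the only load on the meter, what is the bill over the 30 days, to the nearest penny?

Power = 25.5 A × 120 V = 3060 W = 3.06 kW
Runtime = 3 h/day × 30 days = 90 h
Energy = 3.06 kW × 90 h = 275.4 kWh
Tier 1 (0–120 kWh): 120 × £0.37 = £44.4
Tier 2 (120–130 kWh): 10 × £0.40 = £4
Above 130 kWh: 145.4 × £0.45 = £65.43
Bill = £113.83

£113.83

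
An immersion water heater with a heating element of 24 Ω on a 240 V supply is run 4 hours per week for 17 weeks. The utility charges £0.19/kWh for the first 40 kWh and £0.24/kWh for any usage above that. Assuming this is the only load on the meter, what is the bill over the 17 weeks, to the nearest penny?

Power = V²/R = 240²/24 = 2400 W = 2.4 kW
Runtime = 4 h/week × 17 weeks = 68 h
Energy = 2.4 kW × 68 h = 163.2 kWh
Tier 1 (0–40 kWh): 40 × £0.19 = £7.6
Above 40 kWh: 123.2 × £0.24 = £29.568
Bill = £37.17

£37.17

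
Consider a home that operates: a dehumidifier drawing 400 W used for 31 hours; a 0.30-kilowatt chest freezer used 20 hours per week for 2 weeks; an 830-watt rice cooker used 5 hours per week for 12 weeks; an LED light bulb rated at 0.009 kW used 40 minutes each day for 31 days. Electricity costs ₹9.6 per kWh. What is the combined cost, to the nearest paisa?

dehumidifier: 0.4 kW × 31 h = 12.4 kWh
chest freezer: Runtime = 20 h/week × 2 weeks = 40 h
chest freezer: 0.3 kW × 40 h = 12 kWh
rice cooker: Runtime = 5 h/week × 12 weeks = 60 h
rice cooker: 0.83 kW × 60 h = 49.8 kWh
LED light bulb: Runtime = 40 min × 31 = 1240 min = 20.666666… h
LED light bulb: 0.009 kW × 20.666666… h = 0.186 kWh
Total energy = 74.386 kWh
Cost = 74.386 × ₹9.6 = ₹714.11

₹714.11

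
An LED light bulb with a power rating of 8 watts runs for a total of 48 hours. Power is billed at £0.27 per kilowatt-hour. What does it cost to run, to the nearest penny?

£0.10

Energy = 0.008 kW × 48 h = 0.384 kWh
Cost = 0.384 kWh × £0.27/kWh = £0.10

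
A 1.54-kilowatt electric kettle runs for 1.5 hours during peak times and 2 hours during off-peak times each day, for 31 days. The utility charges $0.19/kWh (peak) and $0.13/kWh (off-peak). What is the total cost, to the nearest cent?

$26.02

Peak energy = 1.54 kW × 1.5 h × 31 = 71.61 kWh
Off-peak energy = 1.54 kW × 2 h × 31 = 95.48 kWh
Cost = 71.61 × $0.19 + 95.48 × $0.13 = $13.6059 + $12.4124 = $26.02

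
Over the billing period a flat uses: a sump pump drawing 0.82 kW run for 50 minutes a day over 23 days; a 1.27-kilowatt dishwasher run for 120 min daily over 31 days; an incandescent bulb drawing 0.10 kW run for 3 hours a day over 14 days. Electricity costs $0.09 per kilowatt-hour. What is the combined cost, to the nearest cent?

$8.88

sump pump: Runtime = 50 min × 23 = 1150 min = 19.166666… h
sump pump: 0.82 kW × 19.166666… h = 15.716666… kWh
dishwasher: Runtime = 120 min × 31 = 3720 min = 62 h
dishwasher: 1.27 kW × 62 h = 78.74 kWh
incandescent bulb: Runtime = 3 h/day × 14 days = 42 h
incandescent bulb: 0.1 kW × 42 h = 4.2 kWh
Total energy = 98.656666… kWh
Cost = 98.656666… × $0.09 = $8.88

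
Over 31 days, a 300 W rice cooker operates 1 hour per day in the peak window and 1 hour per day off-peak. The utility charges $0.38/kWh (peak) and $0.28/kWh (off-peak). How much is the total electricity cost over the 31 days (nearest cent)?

$6.14

Peak energy = 0.3 kW × 1 h × 31 = 9.3 kWh
Off-peak energy = 0.3 kW × 1 h × 31 = 9.3 kWh
Cost = 9.3 × $0.38 + 9.3 × $0.28 = $3.534 + $2.604 = $6.14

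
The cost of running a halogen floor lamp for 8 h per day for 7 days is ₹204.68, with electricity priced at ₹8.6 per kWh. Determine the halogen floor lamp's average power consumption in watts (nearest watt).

425 W

Energy = ₹204.68 ÷ ₹8.6/kWh = 23.8 kWh
Runtime = 8 h/day × 7 days = 56 h
Power = 23.8 kWh ÷ 56 h = 0.425 kW = 425 W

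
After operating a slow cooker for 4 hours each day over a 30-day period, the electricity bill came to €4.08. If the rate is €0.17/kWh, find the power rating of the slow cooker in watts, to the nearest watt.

Energy = €4.08 ÷ €0.17/kWh = 24 kWh
Runtime = 4 h/day × 30 days = 120 h
Power = 24 kWh ÷ 120 h = 0.2 kW = 200 W

200 W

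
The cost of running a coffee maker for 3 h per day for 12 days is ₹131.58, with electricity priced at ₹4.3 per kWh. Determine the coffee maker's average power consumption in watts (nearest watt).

Energy = ₹131.58 ÷ ₹4.3/kWh = 30.6 kWh
Runtime = 3 h/day × 12 days = 36 h
Power = 30.6 kWh ÷ 36 h = 0.85 kW = 850 W

850 W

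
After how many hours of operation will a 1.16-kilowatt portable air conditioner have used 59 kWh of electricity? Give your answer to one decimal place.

50.9 h

Hours = 59 kWh ÷ 1.16 kW = 50.9 h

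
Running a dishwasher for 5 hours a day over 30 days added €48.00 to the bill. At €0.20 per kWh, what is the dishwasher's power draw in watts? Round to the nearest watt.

Energy = €48.00 ÷ €0.20/kWh = 240 kWh
Runtime = 5 h/day × 30 days = 150 h
Power = 240 kWh ÷ 150 h = 1.6 kW = 1600 W

1600 W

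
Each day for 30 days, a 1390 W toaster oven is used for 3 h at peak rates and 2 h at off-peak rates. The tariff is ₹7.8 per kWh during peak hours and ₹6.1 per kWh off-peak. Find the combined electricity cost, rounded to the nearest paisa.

₹1484.52

Peak energy = 1.39 kW × 3 h × 30 = 125.1 kWh
Off-peak energy = 1.39 kW × 2 h × 30 = 83.4 kWh
Cost = 125.1 × ₹7.8 + 83.4 × ₹6.1 = ₹975.78 + ₹508.74 = ₹1484.52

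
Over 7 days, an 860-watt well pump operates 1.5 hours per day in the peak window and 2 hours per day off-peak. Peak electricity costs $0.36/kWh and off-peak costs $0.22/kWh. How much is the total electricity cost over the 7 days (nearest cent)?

$5.90

Peak energy = 0.86 kW × 1.5 h × 7 = 9.03 kWh
Off-peak energy = 0.86 kW × 2 h × 7 = 12.04 kWh
Cost = 9.03 × $0.36 + 12.04 × $0.22 = $3.2508 + $2.6488 = $5.90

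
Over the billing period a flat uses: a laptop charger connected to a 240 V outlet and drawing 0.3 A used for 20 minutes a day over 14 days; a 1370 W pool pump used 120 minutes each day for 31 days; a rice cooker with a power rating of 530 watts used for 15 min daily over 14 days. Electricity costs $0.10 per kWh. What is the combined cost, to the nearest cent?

laptop charger: Power = 0.3 A × 240 V = 72 W = 0.072 kW
laptop charger: Runtime = 20 min × 14 = 280 min = 4.666666… h
laptop charger: 0.072 kW × 4.666666… h = 0.336 kWh
pool pump: Runtime = 120 min × 31 = 3720 min = 62 h
pool pump: 1.37 kW × 62 h = 84.94 kWh
rice cooker: Runtime = 15 min × 14 = 210 min = 3.5 h
rice cooker: 0.53 kW × 3.5 h = 1.855 kWh
Total energy = 87.131 kWh
Cost = 87.131 × $0.10 = $8.71

$8.71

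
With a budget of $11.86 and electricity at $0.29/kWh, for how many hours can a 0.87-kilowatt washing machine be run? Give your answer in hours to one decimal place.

47.0 h

Energy available = $11.86 ÷ $0.29/kWh = 40.8966 kWh
Hours = 40.8966 kWh ÷ 0.87 kW = 47.0 h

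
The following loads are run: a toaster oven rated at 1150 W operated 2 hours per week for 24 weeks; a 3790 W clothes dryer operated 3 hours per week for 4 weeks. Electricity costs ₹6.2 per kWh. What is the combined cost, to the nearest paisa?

₹624.22

toaster oven: Runtime = 2 h/week × 24 weeks = 48 h
toaster oven: 1.15 kW × 48 h = 55.2 kWh
clothes dryer: Runtime = 3 h/week × 4 weeks = 12 h
clothes dryer: 3.79 kW × 12 h = 45.48 kWh
Total energy = 100.68 kWh
Cost = 100.68 × ₹6.2 = ₹624.22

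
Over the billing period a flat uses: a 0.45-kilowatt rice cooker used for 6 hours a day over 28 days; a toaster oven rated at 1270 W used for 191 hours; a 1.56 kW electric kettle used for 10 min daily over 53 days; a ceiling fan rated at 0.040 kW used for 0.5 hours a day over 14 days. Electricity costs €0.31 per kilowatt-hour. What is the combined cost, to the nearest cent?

rice cooker: Runtime = 6 h/day × 28 days = 168 h
rice cooker: 0.45 kW × 168 h = 75.6 kWh
toaster oven: 1.27 kW × 191 h = 242.57 kWh
electric kettle: Runtime = 10 min × 53 = 530 min = 8.833333… h
electric kettle: 1.56 kW × 8.833333… h = 13.78 kWh
ceiling fan: Runtime = 0.5 h/day × 14 days = 7 h
ceiling fan: 0.04 kW × 7 h = 0.28 kWh
Total energy = 332.23 kWh
Cost = 332.23 × €0.31 = €102.99

€102.99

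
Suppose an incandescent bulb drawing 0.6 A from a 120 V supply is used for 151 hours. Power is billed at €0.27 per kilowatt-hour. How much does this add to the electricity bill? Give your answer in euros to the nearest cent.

Power = 0.6 A × 120 V = 72 W = 0.072 kW
Energy = 0.072 kW × 151 h = 10.872 kWh
Cost = 10.872 kWh × €0.27/kWh = €2.94

€2.94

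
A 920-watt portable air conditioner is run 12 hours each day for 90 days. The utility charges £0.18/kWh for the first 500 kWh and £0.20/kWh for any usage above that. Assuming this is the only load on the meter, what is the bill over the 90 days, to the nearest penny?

Runtime = 12 h/day × 90 days = 1080 h
Energy = 0.92 kW × 1080 h = 993.6 kWh
Tier 1 (0–500 kWh): 500 × £0.18 = £90
Above 500 kWh: 493.6 × £0.20 = £98.72
Bill = £188.72

£188.72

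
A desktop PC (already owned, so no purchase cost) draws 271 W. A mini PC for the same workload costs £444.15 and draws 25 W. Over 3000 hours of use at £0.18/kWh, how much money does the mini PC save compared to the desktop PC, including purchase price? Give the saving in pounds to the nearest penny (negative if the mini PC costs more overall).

desktop PC: £0.00 + (271/1000) kW × 3000 h × £0.18 = £0.00 + £146.34 = £146.34
mini PC: £444.15 + (25/1000) kW × 3000 h × £0.18 = £444.15 + £13.5 = £457.65
Saving = £146.34 − £457.65 = −£311.31

-£311.31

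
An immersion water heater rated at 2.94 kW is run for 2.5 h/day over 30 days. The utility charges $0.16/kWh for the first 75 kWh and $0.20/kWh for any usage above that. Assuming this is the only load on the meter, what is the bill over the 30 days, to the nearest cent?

$41.10

Runtime = 2.5 h/day × 30 days = 75 h
Energy = 2.94 kW × 75 h = 220.5 kWh
Tier 1 (0–75 kWh): 75 × $0.16 = $12
Above 75 kWh: 145.5 × $0.20 = $29.1
Bill = $41.10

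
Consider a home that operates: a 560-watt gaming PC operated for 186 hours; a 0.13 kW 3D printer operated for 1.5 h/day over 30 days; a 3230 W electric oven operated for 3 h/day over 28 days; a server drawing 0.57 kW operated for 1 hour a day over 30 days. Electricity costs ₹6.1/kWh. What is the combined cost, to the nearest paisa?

₹2430.42

gaming PC: 0.56 kW × 186 h = 104.16 kWh
3D printer: Runtime = 1.5 h/day × 30 days = 45 h
3D printer: 0.13 kW × 45 h = 5.85 kWh
electric oven: Runtime = 3 h/day × 28 days = 84 h
electric oven: 3.23 kW × 84 h = 271.32 kWh
server: Runtime = 1 h/day × 30 days = 30 h
server: 0.57 kW × 30 h = 17.1 kWh
Total energy = 398.43 kWh
Cost = 398.43 × ₹6.1 = ₹2430.42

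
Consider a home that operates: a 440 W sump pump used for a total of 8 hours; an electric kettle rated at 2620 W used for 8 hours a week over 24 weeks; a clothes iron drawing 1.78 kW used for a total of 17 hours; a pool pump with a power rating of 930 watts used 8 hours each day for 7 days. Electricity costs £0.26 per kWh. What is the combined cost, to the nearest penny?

sump pump: 0.44 kW × 8 h = 3.52 kWh
electric kettle: Runtime = 8 h/week × 24 weeks = 192 h
electric kettle: 2.62 kW × 192 h = 503.04 kWh
clothes iron: 1.78 kW × 17 h = 30.26 kWh
pool pump: Runtime = 8 h/day × 7 days = 56 h
pool pump: 0.93 kW × 56 h = 52.08 kWh
Total energy = 588.9 kWh
Cost = 588.9 × £0.26 = £153.11

£153.11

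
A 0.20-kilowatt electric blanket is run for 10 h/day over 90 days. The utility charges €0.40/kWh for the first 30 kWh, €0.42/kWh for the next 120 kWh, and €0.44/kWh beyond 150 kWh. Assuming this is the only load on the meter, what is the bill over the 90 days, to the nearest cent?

Runtime = 10 h/day × 90 days = 900 h
Energy = 0.2 kW × 900 h = 180 kWh
Tier 1 (0–30 kWh): 30 × €0.40 = €12
Tier 2 (30–150 kWh): 120 × €0.42 = €50.4
Above 150 kWh: 30 × €0.44 = €13.2
Bill = €75.60

€75.60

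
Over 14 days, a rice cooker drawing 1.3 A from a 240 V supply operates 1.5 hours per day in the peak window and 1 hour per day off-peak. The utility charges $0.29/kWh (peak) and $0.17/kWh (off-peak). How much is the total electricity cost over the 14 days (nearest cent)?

$2.64

Power = 1.3 A × 240 V = 312 W = 0.312 kW
Peak energy = 0.312 kW × 1.5 h × 14 = 6.552 kWh
Off-peak energy = 0.312 kW × 1 h × 14 = 4.368 kWh
Cost = 6.552 × $0.29 + 4.368 × $0.17 = $1.90008 + $0.74256 = $2.64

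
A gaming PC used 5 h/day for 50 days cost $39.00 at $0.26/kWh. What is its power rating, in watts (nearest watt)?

Energy = $39.00 ÷ $0.26/kWh = 150 kWh
Runtime = 5 h/day × 50 days = 250 h
Power = 150 kWh ÷ 250 h = 0.6 kW = 600 W

600 W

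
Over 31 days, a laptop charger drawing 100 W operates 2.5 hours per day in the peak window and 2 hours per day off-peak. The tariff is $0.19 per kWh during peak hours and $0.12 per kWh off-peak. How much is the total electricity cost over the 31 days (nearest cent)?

Peak energy = 0.1 kW × 2.5 h × 31 = 7.75 kWh
Off-peak energy = 0.1 kW × 2 h × 31 = 6.2 kWh
Cost = 7.75 × $0.19 + 6.2 × $0.12 = $1.4725 + $0.744 = $2.22

$2.22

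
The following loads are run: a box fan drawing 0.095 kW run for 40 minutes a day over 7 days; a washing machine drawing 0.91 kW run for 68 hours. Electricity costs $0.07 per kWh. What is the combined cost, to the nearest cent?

$4.36

box fan: Runtime = 40 min × 7 = 280 min = 4.666666… h
box fan: 0.095 kW × 4.666666… h = 0.443333… kWh
washing machine: 0.91 kW × 68 h = 61.88 kWh
Total energy = 62.323333… kWh
Cost = 62.323333… × $0.07 = $4.36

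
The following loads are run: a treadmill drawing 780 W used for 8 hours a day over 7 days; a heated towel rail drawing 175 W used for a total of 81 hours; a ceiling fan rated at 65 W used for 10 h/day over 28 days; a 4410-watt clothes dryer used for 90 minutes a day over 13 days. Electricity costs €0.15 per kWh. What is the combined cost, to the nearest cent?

treadmill: Runtime = 8 h/day × 7 days = 56 h
treadmill: 0.78 kW × 56 h = 43.68 kWh
heated towel rail: 0.175 kW × 81 h = 14.175 kWh
ceiling fan: Runtime = 10 h/day × 28 days = 280 h
ceiling fan: 0.065 kW × 280 h = 18.2 kWh
clothes dryer: Runtime = 90 min × 13 = 1170 min = 19.5 h
clothes dryer: 4.41 kW × 19.5 h = 85.995 kWh
Total energy = 162.05 kWh
Cost = 162.05 × €0.15 = €24.31

€24.31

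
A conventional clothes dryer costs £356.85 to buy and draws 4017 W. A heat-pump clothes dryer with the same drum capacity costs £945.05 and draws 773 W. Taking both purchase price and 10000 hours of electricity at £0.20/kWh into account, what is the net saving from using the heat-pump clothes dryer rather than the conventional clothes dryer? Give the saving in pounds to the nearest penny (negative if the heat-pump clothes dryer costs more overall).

conventional clothes dryer: £356.85 + (4017/1000) kW × 10000 h × £0.20 = £356.85 + £8034 = £8390.85
heat-pump clothes dryer: £945.05 + (773/1000) kW × 10000 h × £0.20 = £945.05 + £1546 = £2491.05
Saving = £8390.85 − £2491.05 = £5899.8

£5899.80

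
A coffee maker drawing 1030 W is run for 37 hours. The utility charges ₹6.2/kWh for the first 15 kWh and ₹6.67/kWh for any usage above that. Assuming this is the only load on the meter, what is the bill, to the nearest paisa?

₹247.14

Energy = 1.03 kW × 37 h = 38.11 kWh
Tier 1 (0–15 kWh): 15 × ₹6.2 = ₹93
Above 15 kWh: 23.11 × ₹6.67 = ₹154.1437
Bill = ₹247.14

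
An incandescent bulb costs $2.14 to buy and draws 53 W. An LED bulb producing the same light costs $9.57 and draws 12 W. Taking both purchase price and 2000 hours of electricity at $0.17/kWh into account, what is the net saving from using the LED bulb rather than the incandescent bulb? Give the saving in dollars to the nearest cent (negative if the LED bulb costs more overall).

incandescent bulb: $2.14 + (53/1000) kW × 2000 h × $0.17 = $2.14 + $18.02 = $20.16
LED bulb: $9.57 + (12/1000) kW × 2000 h × $0.17 = $9.57 + $4.08 = $13.65
Saving = $20.16 − $13.65 = $6.51

$6.51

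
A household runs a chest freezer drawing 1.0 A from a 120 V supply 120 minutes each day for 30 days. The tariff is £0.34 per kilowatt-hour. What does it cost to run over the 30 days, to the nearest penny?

£2.45

Power = 1.0 A × 120 V = 120 W = 0.12 kW
Runtime = 120 min × 30 = 3600 min = 60 h
Energy = 0.12 kW × 60 h = 7.2 kWh
Cost = 7.2 kWh × £0.34/kWh = £2.45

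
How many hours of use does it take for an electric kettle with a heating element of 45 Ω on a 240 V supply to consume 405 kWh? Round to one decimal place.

316.4 h

Power = V²/R = 240²/45 = 1280 W = 1.28 kW
Hours = 405 kWh ÷ 1.28 kW = 316.4 h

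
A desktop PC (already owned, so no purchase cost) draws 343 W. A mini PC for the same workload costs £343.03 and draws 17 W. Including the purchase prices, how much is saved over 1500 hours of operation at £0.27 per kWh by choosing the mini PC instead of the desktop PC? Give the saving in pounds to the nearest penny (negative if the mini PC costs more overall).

-£211.00

desktop PC: £0.00 + (343/1000) kW × 1500 h × £0.27 = £0.00 + £138.915 = £138.915
mini PC: £343.03 + (17/1000) kW × 1500 h × £0.27 = £343.03 + £6.885 = £349.915
Saving = £138.915 − £349.915 = −£211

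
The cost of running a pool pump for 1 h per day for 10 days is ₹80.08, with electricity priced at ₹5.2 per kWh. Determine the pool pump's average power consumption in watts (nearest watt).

Energy = ₹80.08 ÷ ₹5.2/kWh = 15.4 kWh
Runtime = 1 h/day × 10 days = 10 h
Power = 15.4 kWh ÷ 10 h = 1.54 kW = 1540 W

1540 W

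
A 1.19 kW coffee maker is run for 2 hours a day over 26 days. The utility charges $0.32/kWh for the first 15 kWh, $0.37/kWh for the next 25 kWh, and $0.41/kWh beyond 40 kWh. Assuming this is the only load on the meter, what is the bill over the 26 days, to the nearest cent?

Runtime = 2 h/day × 26 days = 52 h
Energy = 1.19 kW × 52 h = 61.88 kWh
Tier 1 (0–15 kWh): 15 × $0.32 = $4.8
Tier 2 (15–40 kWh): 25 × $0.37 = $9.25
Above 40 kWh: 21.88 × $0.41 = $8.9708
Bill = $23.02

$23.02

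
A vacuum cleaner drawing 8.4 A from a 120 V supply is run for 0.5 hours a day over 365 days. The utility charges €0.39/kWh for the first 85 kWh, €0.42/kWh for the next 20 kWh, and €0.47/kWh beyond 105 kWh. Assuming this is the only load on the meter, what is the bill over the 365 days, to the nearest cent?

€78.66

Power = 8.4 A × 120 V = 1008 W = 1.008 kW
Runtime = 0.5 h/day × 365 days = 182.5 h
Energy = 1.008 kW × 182.5 h = 183.96 kWh
Tier 1 (0–85 kWh): 85 × €0.39 = €33.15
Tier 2 (85–105 kWh): 20 × €0.42 = €8.4
Above 105 kWh: 78.96 × €0.47 = €37.1112
Bill = €78.66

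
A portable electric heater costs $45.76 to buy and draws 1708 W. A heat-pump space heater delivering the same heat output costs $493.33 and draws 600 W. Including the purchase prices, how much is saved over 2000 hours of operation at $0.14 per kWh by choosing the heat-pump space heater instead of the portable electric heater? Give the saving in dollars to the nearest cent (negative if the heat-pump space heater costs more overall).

-$137.33

portable electric heater: $45.76 + (1708/1000) kW × 2000 h × $0.14 = $45.76 + $478.24 = $524
heat-pump space heater: $493.33 + (600/1000) kW × 2000 h × $0.14 = $493.33 + $168 = $661.33
Saving = $524 − $661.33 = −$137.33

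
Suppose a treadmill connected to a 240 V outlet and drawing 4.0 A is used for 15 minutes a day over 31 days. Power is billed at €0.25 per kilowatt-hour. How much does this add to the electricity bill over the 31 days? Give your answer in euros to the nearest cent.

€1.86

Power = 4.0 A × 240 V = 960 W = 0.96 kW
Runtime = 15 min × 31 = 465 min = 7.75 h
Energy = 0.96 kW × 7.75 h = 7.44 kWh
Cost = 7.44 kWh × €0.25/kWh = €1.86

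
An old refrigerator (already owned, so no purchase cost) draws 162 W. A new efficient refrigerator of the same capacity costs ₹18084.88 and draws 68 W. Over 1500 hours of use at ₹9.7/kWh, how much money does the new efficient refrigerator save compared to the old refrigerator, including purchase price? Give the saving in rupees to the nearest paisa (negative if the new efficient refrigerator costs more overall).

old refrigerator: ₹0.00 + (162/1000) kW × 1500 h × ₹9.7 = ₹0.00 + ₹2357.1 = ₹2357.1
new efficient refrigerator: ₹18084.88 + (68/1000) kW × 1500 h × ₹9.7 = ₹18084.88 + ₹989.4 = ₹19074.28
Saving = ₹2357.1 − ₹19074.28 = −₹16717.18

-₹16717.18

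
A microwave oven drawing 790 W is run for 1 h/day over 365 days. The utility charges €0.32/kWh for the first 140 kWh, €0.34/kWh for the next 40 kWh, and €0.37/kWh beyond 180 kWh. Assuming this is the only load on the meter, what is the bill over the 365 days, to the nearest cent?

Runtime = 1 h/day × 365 days = 365 h
Energy = 0.79 kW × 365 h = 288.35 kWh
Tier 1 (0–140 kWh): 140 × €0.32 = €44.8
Tier 2 (140–180 kWh): 40 × €0.34 = €13.6
Above 180 kWh: 108.35 × €0.37 = €40.0895
Bill = €98.49

€98.49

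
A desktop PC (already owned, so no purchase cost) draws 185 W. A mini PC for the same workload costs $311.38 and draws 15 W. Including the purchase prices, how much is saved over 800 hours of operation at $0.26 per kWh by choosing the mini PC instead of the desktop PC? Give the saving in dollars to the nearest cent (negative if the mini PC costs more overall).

desktop PC: $0.00 + (185/1000) kW × 800 h × $0.26 = $0.00 + $38.48 = $38.48
mini PC: $311.38 + (15/1000) kW × 800 h × $0.26 = $311.38 + $3.12 = $314.5
Saving = $38.48 − $314.5 = −$276.02

-$276.02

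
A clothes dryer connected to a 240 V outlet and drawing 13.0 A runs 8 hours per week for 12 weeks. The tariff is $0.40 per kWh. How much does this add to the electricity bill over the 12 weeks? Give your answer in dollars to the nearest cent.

$119.81

Power = 13.0 A × 240 V = 3120 W = 3.12 kW
Runtime = 8 h/week × 12 weeks = 96 h
Energy = 3.12 kW × 96 h = 299.52 kWh
Cost = 299.52 kWh × $0.40/kWh = $119.81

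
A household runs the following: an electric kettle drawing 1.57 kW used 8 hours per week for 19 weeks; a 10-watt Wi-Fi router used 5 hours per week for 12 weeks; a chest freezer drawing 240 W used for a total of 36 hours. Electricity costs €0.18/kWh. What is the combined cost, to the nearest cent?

€44.62

electric kettle: Runtime = 8 h/week × 19 weeks = 152 h
electric kettle: 1.57 kW × 152 h = 238.64 kWh
Wi-Fi router: Runtime = 5 h/week × 12 weeks = 60 h
Wi-Fi router: 0.01 kW × 60 h = 0.6 kWh
chest freezer: 0.24 kW × 36 h = 8.64 kWh
Total energy = 247.88 kWh
Cost = 247.88 × €0.18 = €44.62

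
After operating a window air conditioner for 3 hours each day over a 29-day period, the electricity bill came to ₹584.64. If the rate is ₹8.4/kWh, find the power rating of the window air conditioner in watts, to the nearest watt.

Energy = ₹584.64 ÷ ₹8.4/kWh = 69.6 kWh
Runtime = 3 h/day × 29 days = 87 h
Power = 69.6 kWh ÷ 87 h = 0.8 kW = 800 W

800 W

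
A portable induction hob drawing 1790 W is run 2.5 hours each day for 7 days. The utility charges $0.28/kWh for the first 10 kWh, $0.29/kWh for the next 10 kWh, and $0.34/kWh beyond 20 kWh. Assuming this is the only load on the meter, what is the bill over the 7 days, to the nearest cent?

$9.55

Runtime = 2.5 h/day × 7 days = 17.5 h
Energy = 1.79 kW × 17.5 h = 31.325 kWh
Tier 1 (0–10 kWh): 10 × $0.28 = $2.8
Tier 2 (10–20 kWh): 10 × $0.29 = $2.9
Above 20 kWh: 11.325 × $0.34 = $3.8505
Bill = $9.55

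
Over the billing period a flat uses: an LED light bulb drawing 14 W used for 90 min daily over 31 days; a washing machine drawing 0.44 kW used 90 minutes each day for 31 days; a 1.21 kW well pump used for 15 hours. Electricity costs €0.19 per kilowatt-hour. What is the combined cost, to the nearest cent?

€7.46

LED light bulb: Runtime = 90 min × 31 = 2790 min = 46.5 h
LED light bulb: 0.014 kW × 46.5 h = 0.651 kWh
washing machine: Runtime = 90 min × 31 = 2790 min = 46.5 h
washing machine: 0.44 kW × 46.5 h = 20.46 kWh
well pump: 1.21 kW × 15 h = 18.15 kWh
Total energy = 39.261 kWh
Cost = 39.261 × €0.19 = €7.46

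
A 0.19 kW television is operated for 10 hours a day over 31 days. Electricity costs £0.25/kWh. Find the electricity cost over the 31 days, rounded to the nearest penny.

£14.73

Runtime = 10 h/day × 31 days = 310 h
Energy = 0.19 kW × 310 h = 58.9 kWh
Cost = 58.9 kWh × £0.25/kWh = £14.73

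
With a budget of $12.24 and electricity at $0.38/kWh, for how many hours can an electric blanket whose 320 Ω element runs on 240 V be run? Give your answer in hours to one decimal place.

Power = V²/R = 240²/320 = 180 W = 0.18 kW
Energy available = $12.24 ÷ $0.38/kWh = 32.2105 kWh
Hours = 32.2105 kWh ÷ 0.18 kW = 178.9 h

178.9 h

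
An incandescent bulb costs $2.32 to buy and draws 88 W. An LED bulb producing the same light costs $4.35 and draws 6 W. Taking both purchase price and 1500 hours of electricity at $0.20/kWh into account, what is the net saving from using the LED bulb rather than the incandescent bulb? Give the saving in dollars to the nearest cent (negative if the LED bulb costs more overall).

$22.57

incandescent bulb: $2.32 + (88/1000) kW × 1500 h × $0.20 = $2.32 + $26.4 = $28.72
LED bulb: $4.35 + (6/1000) kW × 1500 h × $0.20 = $4.35 + $1.8 = $6.15
Saving = $28.72 − $6.15 = $22.57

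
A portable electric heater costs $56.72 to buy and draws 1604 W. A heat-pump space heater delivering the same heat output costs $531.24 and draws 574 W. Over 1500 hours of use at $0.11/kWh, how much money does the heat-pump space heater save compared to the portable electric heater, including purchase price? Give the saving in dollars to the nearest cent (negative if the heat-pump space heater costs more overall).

-$304.57

portable electric heater: $56.72 + (1604/1000) kW × 1500 h × $0.11 = $56.72 + $264.66 = $321.38
heat-pump space heater: $531.24 + (574/1000) kW × 1500 h × $0.11 = $531.24 + $94.71 = $625.95
Saving = $321.38 − $625.95 = −$304.57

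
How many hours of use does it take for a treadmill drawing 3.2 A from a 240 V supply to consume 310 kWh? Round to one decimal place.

Power = 3.2 A × 240 V = 768 W = 0.768 kW
Hours = 310 kWh ÷ 0.768 kW = 403.6 h

403.6 h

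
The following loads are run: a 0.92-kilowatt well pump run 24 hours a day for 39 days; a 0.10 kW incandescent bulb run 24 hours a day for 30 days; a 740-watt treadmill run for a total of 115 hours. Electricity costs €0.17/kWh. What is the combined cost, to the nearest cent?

well pump: Runtime = 24 h × 39 = 936 h
well pump: 0.92 kW × 936 h = 861.12 kWh
incandescent bulb: Runtime = 24 h × 30 = 720 h
incandescent bulb: 0.1 kW × 720 h = 72 kWh
treadmill: 0.74 kW × 115 h = 85.1 kWh
Total energy = 1018.22 kWh
Cost = 1018.22 × €0.17 = €173.10

€173.10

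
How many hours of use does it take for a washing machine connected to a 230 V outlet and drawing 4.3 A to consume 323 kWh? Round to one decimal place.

Power = 4.3 A × 230 V = 989 W = 0.989 kW
Hours = 323 kWh ÷ 0.989 kW = 326.6 h

326.6 h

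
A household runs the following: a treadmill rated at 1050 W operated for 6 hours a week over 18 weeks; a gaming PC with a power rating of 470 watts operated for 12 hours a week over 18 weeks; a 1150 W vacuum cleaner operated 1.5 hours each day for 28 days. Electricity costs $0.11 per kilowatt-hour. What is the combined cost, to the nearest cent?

$28.95

treadmill: Runtime = 6 h/week × 18 weeks = 108 h
treadmill: 1.05 kW × 108 h = 113.4 kWh
gaming PC: Runtime = 12 h/week × 18 weeks = 216 h
gaming PC: 0.47 kW × 216 h = 101.52 kWh
vacuum cleaner: Runtime = 1.5 h/day × 28 days = 42 h
vacuum cleaner: 1.15 kW × 42 h = 48.3 kWh
Total energy = 263.22 kWh
Cost = 263.22 × $0.11 = $28.95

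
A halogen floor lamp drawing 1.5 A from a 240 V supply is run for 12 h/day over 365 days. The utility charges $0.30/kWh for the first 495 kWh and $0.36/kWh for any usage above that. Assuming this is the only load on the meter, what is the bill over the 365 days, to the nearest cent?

Power = 1.5 A × 240 V = 360 W = 0.36 kW
Runtime = 12 h/day × 365 days = 4380 h
Energy = 0.36 kW × 4380 h = 1576.8 kWh
Tier 1 (0–495 kWh): 495 × $0.30 = $148.5
Above 495 kWh: 1081.8 × $0.36 = $389.448
Bill = $537.95

$537.95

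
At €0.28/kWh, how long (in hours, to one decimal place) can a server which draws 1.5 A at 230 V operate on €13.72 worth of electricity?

142.0 h

Power = 1.5 A × 230 V = 345 W = 0.345 kW
Energy available = €13.72 ÷ €0.28/kWh = 49 kWh
Hours = 49 kWh ÷ 0.345 kW = 142.0 h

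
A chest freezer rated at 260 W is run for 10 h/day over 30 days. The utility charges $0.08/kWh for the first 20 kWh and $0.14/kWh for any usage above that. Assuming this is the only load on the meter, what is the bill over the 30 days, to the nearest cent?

$9.72

Runtime = 10 h/day × 30 days = 300 h
Energy = 0.26 kW × 300 h = 78 kWh
Tier 1 (0–20 kWh): 20 × $0.08 = $1.6
Above 20 kWh: 58 × $0.14 = $8.12
Bill = $9.72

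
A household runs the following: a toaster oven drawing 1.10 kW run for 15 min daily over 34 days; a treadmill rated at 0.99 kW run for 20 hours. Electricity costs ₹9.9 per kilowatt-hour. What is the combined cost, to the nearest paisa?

₹288.59

toaster oven: Runtime = 15 min × 34 = 510 min = 8.5 h
toaster oven: 1.1 kW × 8.5 h = 9.35 kWh
treadmill: 0.99 kW × 20 h = 19.8 kWh
Total energy = 29.15 kWh
Cost = 29.15 × ₹9.9 = ₹288.59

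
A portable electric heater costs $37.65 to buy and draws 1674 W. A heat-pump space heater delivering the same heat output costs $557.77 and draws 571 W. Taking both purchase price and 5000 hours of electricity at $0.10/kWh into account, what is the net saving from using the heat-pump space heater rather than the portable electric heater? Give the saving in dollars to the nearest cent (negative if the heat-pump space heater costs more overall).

portable electric heater: $37.65 + (1674/1000) kW × 5000 h × $0.10 = $37.65 + $837 = $874.65
heat-pump space heater: $557.77 + (571/1000) kW × 5000 h × $0.10 = $557.77 + $285.5 = $843.27
Saving = $874.65 − $843.27 = $31.38

$31.38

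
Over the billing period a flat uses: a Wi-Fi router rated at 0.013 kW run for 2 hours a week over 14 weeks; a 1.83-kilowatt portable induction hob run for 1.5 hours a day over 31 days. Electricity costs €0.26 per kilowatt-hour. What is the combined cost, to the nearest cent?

€22.22

Wi-Fi router: Runtime = 2 h/week × 14 weeks = 28 h
Wi-Fi router: 0.013 kW × 28 h = 0.364 kWh
portable induction hob: Runtime = 1.5 h/day × 31 days = 46.5 h
portable induction hob: 1.83 kW × 46.5 h = 85.095 kWh
Total energy = 85.459 kWh
Cost = 85.459 × €0.26 = €22.22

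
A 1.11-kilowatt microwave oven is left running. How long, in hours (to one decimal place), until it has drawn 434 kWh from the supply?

Hours = 434 kWh ÷ 1.11 kW = 391.0 h

391.0 h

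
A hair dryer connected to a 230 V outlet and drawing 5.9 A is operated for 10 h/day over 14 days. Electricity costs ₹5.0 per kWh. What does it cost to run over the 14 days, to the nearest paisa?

₹949.90

Power = 5.9 A × 230 V = 1357 W = 1.357 kW
Runtime = 10 h/day × 14 days = 140 h
Energy = 1.357 kW × 140 h = 189.98 kWh
Cost = 189.98 kWh × ₹5.0/kWh = ₹949.90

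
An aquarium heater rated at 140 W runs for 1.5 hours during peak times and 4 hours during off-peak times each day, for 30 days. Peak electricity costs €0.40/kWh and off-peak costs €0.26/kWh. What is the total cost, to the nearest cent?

Peak energy = 0.14 kW × 1.5 h × 30 = 6.3 kWh
Off-peak energy = 0.14 kW × 4 h × 30 = 16.8 kWh
Cost = 6.3 × €0.40 + 16.8 × €0.26 = €2.52 + €4.368 = €6.89

€6.89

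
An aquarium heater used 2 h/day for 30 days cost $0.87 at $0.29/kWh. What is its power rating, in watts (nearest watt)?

50 W

Energy = $0.87 ÷ $0.29/kWh = 3 kWh
Runtime = 2 h/day × 30 days = 60 h
Power = 3 kWh ÷ 60 h = 0.05 kW = 50 W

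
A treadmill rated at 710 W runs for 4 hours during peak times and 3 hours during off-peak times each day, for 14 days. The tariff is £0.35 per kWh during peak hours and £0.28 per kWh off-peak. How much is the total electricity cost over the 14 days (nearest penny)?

£22.27

Peak energy = 0.71 kW × 4 h × 14 = 39.76 kWh
Off-peak energy = 0.71 kW × 3 h × 14 = 29.82 kWh
Cost = 39.76 × £0.35 + 29.82 × £0.28 = £13.916 + £8.3496 = £22.27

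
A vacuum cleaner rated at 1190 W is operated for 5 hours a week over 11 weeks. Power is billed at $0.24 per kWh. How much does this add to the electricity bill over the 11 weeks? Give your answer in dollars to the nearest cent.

$15.71

Runtime = 5 h/week × 11 weeks = 55 h
Energy = 1.19 kW × 55 h = 65.45 kWh
Cost = 65.45 kWh × $0.24/kWh = $15.71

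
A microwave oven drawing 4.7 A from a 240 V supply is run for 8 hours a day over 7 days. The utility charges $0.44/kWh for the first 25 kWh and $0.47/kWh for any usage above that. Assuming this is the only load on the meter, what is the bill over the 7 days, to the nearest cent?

Power = 4.7 A × 240 V = 1128 W = 1.128 kW
Runtime = 8 h/day × 7 days = 56 h
Energy = 1.128 kW × 56 h = 63.168 kWh
Tier 1 (0–25 kWh): 25 × $0.44 = $11
Above 25 kWh: 38.168 × $0.47 = $17.93896
Bill = $28.94

$28.94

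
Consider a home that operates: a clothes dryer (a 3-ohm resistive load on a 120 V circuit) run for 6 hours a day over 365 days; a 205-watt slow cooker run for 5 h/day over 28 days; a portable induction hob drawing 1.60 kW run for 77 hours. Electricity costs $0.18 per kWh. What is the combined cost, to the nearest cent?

clothes dryer: Power = V²/R = 120²/3 = 4800 W = 4.8 kW
clothes dryer: Runtime = 6 h/day × 365 days = 2190 h
clothes dryer: 4.8 kW × 2190 h = 10512 kWh
slow cooker: Runtime = 5 h/day × 28 days = 140 h
slow cooker: 0.205 kW × 140 h = 28.7 kWh
portable induction hob: 1.6 kW × 77 h = 123.2 kWh
Total energy = 10663.9 kWh
Cost = 10663.9 × $0.18 = $1919.50

$1919.50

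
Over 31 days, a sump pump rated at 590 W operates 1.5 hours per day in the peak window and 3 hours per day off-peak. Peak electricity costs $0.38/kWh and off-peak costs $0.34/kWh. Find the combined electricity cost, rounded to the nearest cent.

Peak energy = 0.59 kW × 1.5 h × 31 = 27.435 kWh
Off-peak energy = 0.59 kW × 3 h × 31 = 54.87 kWh
Cost = 27.435 × $0.38 + 54.87 × $0.34 = $10.4253 + $18.6558 = $29.08

$29.08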